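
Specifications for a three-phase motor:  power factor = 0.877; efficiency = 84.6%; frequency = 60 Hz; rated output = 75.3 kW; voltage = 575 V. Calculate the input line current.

P_out = 75.3 kW = 75300 W
P_in = P_out / η = 75300 / 0.846 = 89007 W
I_L = P_in / (√3·V_L·cosφ) = 89007 / (1.732 × 575 × 0.877) = 102 A

102 A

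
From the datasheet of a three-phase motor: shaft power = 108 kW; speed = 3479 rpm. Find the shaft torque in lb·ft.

219 lb·ft

ω = 2π × 3479/60 = 364.3 rad/s
τ = P/ω = 108000/364.3 = 296.5 N·m
In lb·ft: 296.5/1.356 = 219 lb·ft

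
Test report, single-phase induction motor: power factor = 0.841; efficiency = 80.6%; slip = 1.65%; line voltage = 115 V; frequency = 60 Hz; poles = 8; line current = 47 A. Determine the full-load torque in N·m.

P_in = V·I·cosφ = 115 × 47 × 0.841 = 4546 W
P_out = η·P_in = 0.806 × 4546 = 3664 W
n_s = 120×60/8 = 900 rpm; n = 900×(1−0.0165) = 885 rpm
ω = 2π×885/60 = 92.68 rad/s
τ = P_out/ω = 3664/92.68 = 39.5 N·m

39.5 N·m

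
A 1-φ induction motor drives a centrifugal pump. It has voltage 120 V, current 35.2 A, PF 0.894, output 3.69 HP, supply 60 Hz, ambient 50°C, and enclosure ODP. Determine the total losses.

P_in = V·I·cosφ = 120×35.2×0.894 = 3776 W
P_out = 3.69×746 = 2753 W
Losses = P_in − P_out = 3776 − 2753 = 1023 W

1020 W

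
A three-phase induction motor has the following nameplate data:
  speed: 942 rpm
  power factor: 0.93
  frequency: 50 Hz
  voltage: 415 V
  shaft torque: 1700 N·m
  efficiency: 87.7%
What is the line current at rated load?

ω = 2π×942/60 = 98.65 rad/s; P_out = τω = 1700 × 98.65 = 167705 W
P_in = P_out / η = 167705 / 0.877 = 191226 W
I_L = P_in / (√3·V_L·cosφ) = 191226 / (1.732 × 415 × 0.93) = 286 A

286 A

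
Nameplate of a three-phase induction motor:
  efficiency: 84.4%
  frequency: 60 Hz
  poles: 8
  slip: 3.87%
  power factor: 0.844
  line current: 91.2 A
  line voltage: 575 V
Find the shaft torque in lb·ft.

P_in = √3·V·I·cosφ = 1.732 × 575 × 91.2 × 0.844 = 76657 W
P_out = η·P_in = 0.844 × 76657 = 64699 W
n_s = 120×60/8 = 900 rpm; n = 900×(1−0.0387) = 865 rpm
ω = 2π×865/60 = 90.58 rad/s
τ = P_out/ω = 64699/90.58 = 714.3 N·m
In lb·ft: 714.3/1.356 = 527 lb·ft

527 lb·ft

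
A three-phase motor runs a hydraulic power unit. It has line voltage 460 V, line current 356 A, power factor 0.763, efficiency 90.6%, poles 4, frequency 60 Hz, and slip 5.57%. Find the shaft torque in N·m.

P_in = √3·V·I·cosφ = 1.732 × 460 × 356 × 0.763 = 216411 W
P_out = η·P_in = 0.906 × 216411 = 196068 W
n_s = 120×60/4 = 1800 rpm; n = 1800×(1−0.0557) = 1700 rpm
ω = 2π×1700/60 = 178 rad/s
τ = P_out/ω = 196068/178 = 1100 N·m

1100 N·m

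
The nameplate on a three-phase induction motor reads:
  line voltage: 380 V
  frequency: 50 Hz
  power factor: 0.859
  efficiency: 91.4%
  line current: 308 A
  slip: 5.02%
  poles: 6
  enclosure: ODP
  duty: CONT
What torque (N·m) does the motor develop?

P_in = √3·V·I·cosφ = 1.732 × 380 × 308 × 0.859 = 174131 W
P_out = η·P_in = 0.914 × 174131 = 159156 W
n_s = 120×50/6 = 1000 rpm; n = 1000×(1−0.0502) = 950 rpm
ω = 2π×950/60 = 99.48 rad/s
τ = P_out/ω = 159156/99.48 = 1600 N·m

1600 N·m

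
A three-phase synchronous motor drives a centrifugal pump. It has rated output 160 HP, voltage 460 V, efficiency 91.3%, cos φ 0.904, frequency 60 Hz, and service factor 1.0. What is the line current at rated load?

P_out = 160 × 746 = 119360 W
P_in = P_out / η = 119360 / 0.913 = 130734 W
I_L = P_in / (√3·V_L·cosφ) = 130734 / (1.732 × 460 × 0.904) = 182 A

182 A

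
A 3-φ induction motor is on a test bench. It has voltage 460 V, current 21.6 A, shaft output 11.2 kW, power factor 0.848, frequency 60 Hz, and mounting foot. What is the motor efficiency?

76.7 %

P_out = 11.2 kW = 11200 W
P_in = √3·V_L·I_L·cosφ = 1.732 × 460 × 21.6 × 0.848 = 14593 W
η = P_out / P_in = 11200 / 14593 = 0.767 = 76.7%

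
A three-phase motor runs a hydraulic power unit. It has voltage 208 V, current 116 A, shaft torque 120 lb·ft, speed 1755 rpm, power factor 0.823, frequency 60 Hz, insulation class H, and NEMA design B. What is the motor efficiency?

86.9 %

τ = 120 lb·ft × 1.356 = 162.7 N·m
ω = 2π × 1755/60 = 183.8 rad/s; P_out = τω = 162.7 × 183.8 = 29904 W
P_in = √3·V_L·I_L·cosφ = 1.732 × 208 × 116 × 0.823 = 34393 W
η = P_out / P_in = 29904 / 34393 = 0.869 = 86.9%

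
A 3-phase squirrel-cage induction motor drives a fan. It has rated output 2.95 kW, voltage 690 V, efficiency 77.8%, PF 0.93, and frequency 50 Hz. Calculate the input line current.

P_out = 2.95 kW = 2950 W
P_in = P_out / η = 2950 / 0.778 = 3792 W
I_L = P_in / (√3·V_L·cosφ) = 3792 / (1.732 × 690 × 0.93) = 3.41 A

3.41 A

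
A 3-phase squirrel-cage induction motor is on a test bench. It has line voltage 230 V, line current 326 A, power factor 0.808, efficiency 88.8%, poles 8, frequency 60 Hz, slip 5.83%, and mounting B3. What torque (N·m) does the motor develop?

1050 N·m

P_in = √3·V·I·cosφ = 1.732 × 230 × 326 × 0.808 = 104931 W
P_out = η·P_in = 0.888 × 104931 = 93179 W
n_s = 120×60/8 = 900 rpm; n = 900×(1−0.0583) = 848 rpm
ω = 2π×848/60 = 88.8 rad/s
τ = P_out/ω = 93179/88.8 = 1050 N·m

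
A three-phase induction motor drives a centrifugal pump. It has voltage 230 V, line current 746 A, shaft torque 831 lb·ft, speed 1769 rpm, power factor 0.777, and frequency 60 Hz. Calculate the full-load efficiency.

τ = 831 lb·ft × 1.356 = 1127 N·m
ω = 2π × 1769/60 = 185.2 rad/s; P_out = τω = 1127 × 185.2 = 208720 W
P_in = √3·V_L·I_L·cosφ = 1.732 × 230 × 746 × 0.777 = 230906 W
η = P_out / P_in = 208720 / 230906 = 0.904 = 90.4%

90.4 %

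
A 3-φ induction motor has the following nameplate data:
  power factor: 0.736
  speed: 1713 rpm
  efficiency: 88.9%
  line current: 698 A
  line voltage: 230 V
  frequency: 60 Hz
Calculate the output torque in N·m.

P_in = √3·V·I·cosφ = 1.732 × 230 × 698 × 0.736 = 204649 W
P_out = η·P_in = 0.889 × 204649 = 181933 W
n = 1713 rpm
ω = 2π×1713/60 = 179.4 rad/s
τ = P_out/ω = 181933/179.4 = 1010 N·m

1010 N·m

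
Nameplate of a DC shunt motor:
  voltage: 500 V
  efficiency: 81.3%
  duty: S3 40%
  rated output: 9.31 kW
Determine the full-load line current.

P_out = 9.31 kW = 9310 W
P_in = P_out / η = 9310 / 0.813 = 11451 W
I = P_in / V = 11451 / 500 = 22.9 A

22.9 A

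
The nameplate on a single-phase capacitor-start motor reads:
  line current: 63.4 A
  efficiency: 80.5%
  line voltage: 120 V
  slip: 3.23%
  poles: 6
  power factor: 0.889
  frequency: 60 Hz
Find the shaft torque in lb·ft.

P_in = V·I·cosφ = 120 × 63.4 × 0.889 = 6764 W
P_out = η·P_in = 0.805 × 6764 = 5445 W
n_s = 120×60/6 = 1200 rpm; n = 1200×(1−0.0323) = 1161 rpm
ω = 2π×1161/60 = 121.6 rad/s
τ = P_out/ω = 5445/121.6 = 44.78 N·m
In lb·ft: 44.78/1.356 = 33 lb·ft

33 lb·ft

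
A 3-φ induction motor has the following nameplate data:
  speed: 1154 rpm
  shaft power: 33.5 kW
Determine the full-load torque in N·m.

ω = 2π × 1154/60 = 120.8 rad/s
τ = P/ω = 33500/120.8 = 277 N·m

277 N·m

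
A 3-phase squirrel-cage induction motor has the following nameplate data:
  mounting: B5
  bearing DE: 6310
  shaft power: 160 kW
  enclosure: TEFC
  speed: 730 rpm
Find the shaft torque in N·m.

2090 N·m

ω = 2π × 730/60 = 76.45 rad/s
τ = P/ω = 160000/76.45 = 2090 N·m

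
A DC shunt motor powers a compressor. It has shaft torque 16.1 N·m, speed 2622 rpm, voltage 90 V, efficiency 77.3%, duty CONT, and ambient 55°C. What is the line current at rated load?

ω = 2π×2622/60 = 274.6 rad/s; P_out = τω = 16.1 × 274.6 = 4421 W
P_in = P_out / η = 4421 / 0.773 = 5719 W
I = P_in / V = 5719 / 90 = 63.5 A

63.5 A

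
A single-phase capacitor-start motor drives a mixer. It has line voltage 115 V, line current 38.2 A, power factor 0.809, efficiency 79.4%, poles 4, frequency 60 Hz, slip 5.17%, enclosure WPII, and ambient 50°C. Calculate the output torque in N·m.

15.8 N·m

P_in = V·I·cosφ = 115 × 38.2 × 0.809 = 3554 W
P_out = η·P_in = 0.794 × 3554 = 2822 W
n_s = 120×60/4 = 1800 rpm; n = 1800×(1−0.0517) = 1707 rpm
ω = 2π×1707/60 = 178.8 rad/s
τ = P_out/ω = 2822/178.8 = 15.8 N·m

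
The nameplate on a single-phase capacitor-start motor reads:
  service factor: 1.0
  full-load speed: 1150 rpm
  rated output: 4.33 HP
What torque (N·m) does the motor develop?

P_out = 4.33 × 746 = 3230 W
ω = 2π × 1150/60 = 120.4 rad/s
τ = P_out/ω = 3230/120.4 = 26.8 N·m

26.8 N·m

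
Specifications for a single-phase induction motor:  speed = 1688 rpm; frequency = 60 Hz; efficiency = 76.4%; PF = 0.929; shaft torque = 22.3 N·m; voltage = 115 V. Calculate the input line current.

48.3 A

ω = 2π×1688/60 = 176.8 rad/s; P_out = τω = 22.3 × 176.8 = 3943 W
P_in = P_out / η = 3943 / 0.764 = 5161 W
I = P_in / (V·cosφ) = 5161 / (115 × 0.929) = 48.3 A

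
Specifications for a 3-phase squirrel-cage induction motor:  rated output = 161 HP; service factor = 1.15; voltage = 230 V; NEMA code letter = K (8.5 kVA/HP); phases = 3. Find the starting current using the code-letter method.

S_LR = 8.5 × 161 = 1368.5 kVA
I_LR = S_LR/(√3·V_L) = 1368500/(1.732×230) = 3440 A

3440 A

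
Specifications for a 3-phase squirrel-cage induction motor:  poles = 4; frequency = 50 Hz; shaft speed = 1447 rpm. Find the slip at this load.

3.53 %

n_s = 120f/p = 120×50/4 = 1500 rpm
s = (n_s − n)/n_s = (1500 − 1447)/1500 = 0.0353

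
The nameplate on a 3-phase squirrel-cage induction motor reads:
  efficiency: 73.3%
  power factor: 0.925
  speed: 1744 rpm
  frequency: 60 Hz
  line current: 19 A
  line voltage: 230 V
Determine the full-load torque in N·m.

28.1 N·m

P_in = √3·V·I·cosφ = 1.732 × 230 × 19 × 0.925 = 7001 W
P_out = η·P_in = 0.733 × 7001 = 5132 W
n = 1744 rpm
ω = 2π×1744/60 = 182.6 rad/s
τ = P_out/ω = 5132/182.6 = 28.1 N·m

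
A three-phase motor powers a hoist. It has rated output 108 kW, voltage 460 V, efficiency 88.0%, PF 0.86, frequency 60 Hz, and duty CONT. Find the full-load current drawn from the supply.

P_out = 108 kW = 108000 W
P_in = P_out / η = 108000 / 0.880 = 122727 W
I_L = P_in / (√3·V_L·cosφ) = 122727 / (1.732 × 460 × 0.86) = 179 A

179 A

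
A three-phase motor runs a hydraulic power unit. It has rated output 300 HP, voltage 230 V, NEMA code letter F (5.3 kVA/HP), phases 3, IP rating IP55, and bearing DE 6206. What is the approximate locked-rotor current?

3990 A

S_LR = 5.3 × 300 = 1590 kVA
I_LR = S_LR/(√3·V_L) = 1590000/(1.732×230) = 3990 A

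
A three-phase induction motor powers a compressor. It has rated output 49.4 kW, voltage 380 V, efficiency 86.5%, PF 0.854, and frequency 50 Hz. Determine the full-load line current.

102 A

P_out = 49.4 kW = 49400 W
P_in = P_out / η = 49400 / 0.865 = 57110 W
I_L = P_in / (√3·V_L·cosφ) = 57110 / (1.732 × 380 × 0.854) = 102 A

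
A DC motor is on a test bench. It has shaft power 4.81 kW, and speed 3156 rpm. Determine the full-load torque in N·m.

ω = 2π × 3156/60 = 330.5 rad/s
τ = P/ω = 4810/330.5 = 14.6 N·m

14.6 N·m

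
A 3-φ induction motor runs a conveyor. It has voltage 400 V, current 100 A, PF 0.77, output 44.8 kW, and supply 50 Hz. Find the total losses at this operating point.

P_in = √3·V·I·cosφ = 1.732×400×100×0.77 = 53346 W
P_out = 44800 W
Losses = P_in − P_out = 53346 − 44800 = 8546 W

8550 W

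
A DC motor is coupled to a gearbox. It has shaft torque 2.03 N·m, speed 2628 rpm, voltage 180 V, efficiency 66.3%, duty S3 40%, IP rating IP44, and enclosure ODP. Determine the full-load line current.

ω = 2π×2628/60 = 275.2 rad/s; P_out = τω = 2.03 × 275.2 = 559 W
P_in = P_out / η = 559 / 0.663 = 843 W
I = P_in / V = 843 / 180 = 4.68 A

4.68 A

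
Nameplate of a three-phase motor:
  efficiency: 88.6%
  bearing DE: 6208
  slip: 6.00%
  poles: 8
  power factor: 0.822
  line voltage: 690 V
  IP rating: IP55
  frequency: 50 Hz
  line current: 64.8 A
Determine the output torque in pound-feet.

P_in = √3·V·I·cosφ = 1.732 × 690 × 64.8 × 0.822 = 63657 W
P_out = η·P_in = 0.886 × 63657 = 56400 W
n_s = 120×50/8 = 750 rpm; n = 750×(1−0.06) = 705 rpm
ω = 2π×705/60 = 73.83 rad/s
τ = P_out/ω = 56400/73.83 = 763.9 N·m
In lb·ft: 763.9/1.356 = 563 lb·ft

563 lb·ft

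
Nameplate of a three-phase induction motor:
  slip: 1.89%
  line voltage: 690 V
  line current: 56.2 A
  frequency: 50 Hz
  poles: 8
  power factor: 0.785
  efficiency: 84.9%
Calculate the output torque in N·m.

581 N·m

P_in = √3·V·I·cosφ = 1.732 × 690 × 56.2 × 0.785 = 52723 W
P_out = η·P_in = 0.849 × 52723 = 44762 W
n_s = 120×50/8 = 750 rpm; n = 750×(1−0.0189) = 736 rpm
ω = 2π×736/60 = 77.07 rad/s
τ = P_out/ω = 44762/77.07 = 581 N·m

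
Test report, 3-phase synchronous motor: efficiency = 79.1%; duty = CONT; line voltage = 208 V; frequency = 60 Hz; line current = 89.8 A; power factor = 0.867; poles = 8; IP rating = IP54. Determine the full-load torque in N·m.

P_in = √3·V·I·cosφ = 1.732 × 208 × 89.8 × 0.867 = 28048 W
P_out = η·P_in = 0.791 × 28048 = 22186 W
n = n_s = 120×60/8 = 900 rpm (synchronous)
ω = 2π×900/60 = 94.25 rad/s
τ = P_out/ω = 22186/94.25 = 235 N·m

235 N·m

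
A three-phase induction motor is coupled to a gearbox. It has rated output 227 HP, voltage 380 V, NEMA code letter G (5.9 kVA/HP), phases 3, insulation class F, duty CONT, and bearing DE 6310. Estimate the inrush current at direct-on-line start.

2030 A

S_LR = 5.9 × 227 = 1339.3 kVA
I_LR = S_LR/(√3·V_L) = 1339300/(1.732×380) = 2030 A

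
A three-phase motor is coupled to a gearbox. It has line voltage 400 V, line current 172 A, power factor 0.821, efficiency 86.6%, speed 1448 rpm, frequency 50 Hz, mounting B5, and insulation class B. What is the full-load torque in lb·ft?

412 lb·ft

P_in = √3·V·I·cosφ = 1.732 × 400 × 172 × 0.821 = 97832 W
P_out = η·P_in = 0.866 × 97832 = 84723 W
n = 1448 rpm
ω = 2π×1448/60 = 151.6 rad/s
τ = P_out/ω = 84723/151.6 = 558.9 N·m
In lb·ft: 558.9/1.356 = 412 lb·ft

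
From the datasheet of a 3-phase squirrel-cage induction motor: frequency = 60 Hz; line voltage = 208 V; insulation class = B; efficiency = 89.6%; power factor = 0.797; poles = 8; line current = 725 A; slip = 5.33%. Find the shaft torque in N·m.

2090 N·m

P_in = √3·V·I·cosφ = 1.732 × 208 × 725 × 0.797 = 208165 W
P_out = η·P_in = 0.896 × 208165 = 186516 W
n_s = 120×60/8 = 900 rpm; n = 900×(1−0.0533) = 852 rpm
ω = 2π×852/60 = 89.22 rad/s
τ = P_out/ω = 186516/89.22 = 2090 N·m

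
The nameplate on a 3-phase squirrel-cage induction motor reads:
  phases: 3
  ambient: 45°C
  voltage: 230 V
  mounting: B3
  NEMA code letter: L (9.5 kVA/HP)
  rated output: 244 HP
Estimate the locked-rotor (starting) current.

5820 A

S_LR = 9.5 × 244 = 2318 kVA
I_LR = S_LR/(√3·V_L) = 2318000/(1.732×230) = 5820 A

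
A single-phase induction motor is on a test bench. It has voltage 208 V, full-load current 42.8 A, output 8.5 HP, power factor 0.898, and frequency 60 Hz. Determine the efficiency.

79.3 %

P_out = 8.5 × 746 = 6341 W
P_in = V·I·cosφ = 208 × 42.8 × 0.898 = 7994 W
η = P_out / P_in = 6341 / 7994 = 0.793 = 79.3%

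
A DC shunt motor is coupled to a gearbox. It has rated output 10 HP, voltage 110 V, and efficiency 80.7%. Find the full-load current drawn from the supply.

P_out = 10 × 746 = 7460 W
P_in = P_out / η = 7460 / 0.807 = 9244 W
I = P_in / V = 9244 / 110 = 84 A

84 A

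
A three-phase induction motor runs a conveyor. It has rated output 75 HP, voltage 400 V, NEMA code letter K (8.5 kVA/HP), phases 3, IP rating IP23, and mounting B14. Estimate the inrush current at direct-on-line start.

S_LR = 8.5 × 75 = 637.5 kVA
I_LR = S_LR/(√3·V_L) = 637500/(1.732×400) = 920 A

920 A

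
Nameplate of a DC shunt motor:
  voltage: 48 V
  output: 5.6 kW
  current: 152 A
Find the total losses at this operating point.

1.7 kW

P_in = V·I = 48×152 = 7296 W
P_out = 5600 W
Losses = P_in − P_out = 7296 − 5600 = 1696 W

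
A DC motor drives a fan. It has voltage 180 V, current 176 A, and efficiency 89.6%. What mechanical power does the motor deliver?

P_in = V·I = 180 × 176 = 31680 W
P_out = η·P_in = 0.896 × 31680 = 28385 W

28.4 kW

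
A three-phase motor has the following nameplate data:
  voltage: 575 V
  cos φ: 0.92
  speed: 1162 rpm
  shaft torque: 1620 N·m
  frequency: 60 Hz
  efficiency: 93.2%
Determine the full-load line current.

ω = 2π×1162/60 = 121.7 rad/s; P_out = τω = 1620 × 121.7 = 197154 W
P_in = P_out / η = 197154 / 0.932 = 211539 W
I_L = P_in / (√3·V_L·cosφ) = 211539 / (1.732 × 575 × 0.92) = 231 A

231 A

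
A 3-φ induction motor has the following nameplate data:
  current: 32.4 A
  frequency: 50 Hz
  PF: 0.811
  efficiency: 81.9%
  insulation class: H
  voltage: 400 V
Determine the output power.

P_in = √3·V·I·cosφ = 1.732 × 400 × 32.4 × 0.811 = 18204 W
P_out = η·P_in = 0.819 × 18204 = 14909 W

14.9 kW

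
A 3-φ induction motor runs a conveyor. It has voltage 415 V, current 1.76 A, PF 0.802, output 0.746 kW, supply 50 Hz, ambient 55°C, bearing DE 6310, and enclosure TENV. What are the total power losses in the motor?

P_in = √3·V·I·cosφ = 1.732×415×1.76×0.802 = 1015 W
P_out = 746 W
Losses = P_in − P_out = 1015 − 746 = 269 W

269 W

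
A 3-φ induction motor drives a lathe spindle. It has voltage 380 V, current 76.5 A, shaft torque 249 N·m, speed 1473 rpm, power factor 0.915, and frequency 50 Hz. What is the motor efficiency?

ω = 2π × 1473/60 = 154.3 rad/s; P_out = τω = 249 × 154.3 = 38421 W
P_in = √3·V_L·I_L·cosφ = 1.732 × 380 × 76.5 × 0.915 = 46070 W
η = P_out / P_in = 38421 / 46070 = 0.834 = 83.4%

83.4 %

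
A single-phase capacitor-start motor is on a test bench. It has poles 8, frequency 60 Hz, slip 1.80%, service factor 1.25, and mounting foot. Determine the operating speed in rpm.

884 rpm

n_s = 120f/p = 120×60/8 = 900 rpm
n = n_s(1 − s) = 900 × (1 − 0.018) = 884 rpm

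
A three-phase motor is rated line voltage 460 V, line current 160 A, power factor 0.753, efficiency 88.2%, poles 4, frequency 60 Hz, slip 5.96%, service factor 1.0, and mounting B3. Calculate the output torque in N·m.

P_in = √3·V·I·cosφ = 1.732 × 460 × 160 × 0.753 = 95989 W
P_out = η·P_in = 0.882 × 95989 = 84662 W
n_s = 120×60/4 = 1800 rpm; n = 1800×(1−0.0596) = 1693 rpm
ω = 2π×1693/60 = 177.3 rad/s
τ = P_out/ω = 84662/177.3 = 478 N·m

478 N·m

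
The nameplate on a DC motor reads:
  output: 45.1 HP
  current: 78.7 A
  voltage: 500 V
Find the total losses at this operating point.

5710 W

P_in = V·I = 500×78.7 = 39350 W
P_out = 45.1×746 = 33645 W
Losses = P_in − P_out = 39350 − 33645 = 5705 W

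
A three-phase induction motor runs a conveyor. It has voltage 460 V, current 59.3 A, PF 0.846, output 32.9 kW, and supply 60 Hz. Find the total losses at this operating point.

P_in = √3·V·I·cosφ = 1.732×460×59.3×0.846 = 39970 W
P_out = 32900 W
Losses = P_in − P_out = 39970 − 32900 = 7070 W

7070 W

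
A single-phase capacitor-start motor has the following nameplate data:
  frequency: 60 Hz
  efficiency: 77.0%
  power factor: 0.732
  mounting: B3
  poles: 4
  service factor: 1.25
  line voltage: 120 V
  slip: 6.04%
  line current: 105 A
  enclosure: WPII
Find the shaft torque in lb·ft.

29.6 lb·ft

P_in = V·I·cosφ = 120 × 105 × 0.732 = 9223 W
P_out = η·P_in = 0.77 × 9223 = 7102 W
n_s = 120×60/4 = 1800 rpm; n = 1800×(1−0.0604) = 1691 rpm
ω = 2π×1691/60 = 177.1 rad/s
τ = P_out/ω = 7102/177.1 = 40.1 N·m
In lb·ft: 40.1/1.356 = 29.6 lb·ft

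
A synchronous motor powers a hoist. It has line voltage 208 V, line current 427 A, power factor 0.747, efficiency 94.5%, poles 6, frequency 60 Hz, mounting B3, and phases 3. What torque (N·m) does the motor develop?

P_in = √3·V·I·cosφ = 1.732 × 208 × 427 × 0.747 = 114910 W
P_out = η·P_in = 0.945 × 114910 = 108590 W
n = n_s = 120×60/6 = 1200 rpm (synchronous)
ω = 2π×1200/60 = 125.7 rad/s
τ = P_out/ω = 108590/125.7 = 864 N·m

864 N·m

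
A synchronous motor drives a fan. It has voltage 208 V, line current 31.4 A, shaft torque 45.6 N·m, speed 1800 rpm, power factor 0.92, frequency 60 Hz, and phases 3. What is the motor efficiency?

82.6 %

ω = 2π × 1800/60 = 188.5 rad/s; P_out = τω = 45.6 × 188.5 = 8596 W
P_in = √3·V_L·I_L·cosφ = 1.732 × 208 × 31.4 × 0.92 = 10407 W
η = P_out / P_in = 8596 / 10407 = 0.826 = 82.6%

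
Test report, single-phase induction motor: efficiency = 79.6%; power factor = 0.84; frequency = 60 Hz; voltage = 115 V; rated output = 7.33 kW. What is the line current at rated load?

P_out = 7.33 kW = 7330 W
P_in = P_out / η = 7330 / 0.796 = 9209 W
I = P_in / (V·cosφ) = 9209 / (115 × 0.84) = 95.3 A

95.3 A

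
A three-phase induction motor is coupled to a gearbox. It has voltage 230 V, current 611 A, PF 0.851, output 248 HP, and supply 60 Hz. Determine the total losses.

22.1 kW

P_in = √3·V·I·cosφ = 1.732×230×611×0.851 = 207132 W
P_out = 248×746 = 185008 W
Losses = P_in − P_out = 207132 − 185008 = 22124 W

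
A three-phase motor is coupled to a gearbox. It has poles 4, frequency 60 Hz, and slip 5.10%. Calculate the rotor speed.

n_s = 120f/p = 120×60/4 = 1800 rpm
n = n_s(1 − s) = 1800 × (1 − 0.051) = 1708 rpm

1708 rpm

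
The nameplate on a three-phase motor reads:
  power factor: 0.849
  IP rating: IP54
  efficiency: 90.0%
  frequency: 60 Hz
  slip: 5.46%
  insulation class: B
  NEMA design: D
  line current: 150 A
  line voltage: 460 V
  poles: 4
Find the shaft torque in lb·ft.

378 lb·ft

P_in = √3·V·I·cosφ = 1.732 × 460 × 150 × 0.849 = 101462 W
P_out = η·P_in = 0.9 × 101462 = 91316 W
n_s = 120×60/4 = 1800 rpm; n = 1800×(1−0.0546) = 1702 rpm
ω = 2π×1702/60 = 178.2 rad/s
τ = P_out/ω = 91316/178.2 = 512.4 N·m
In lb·ft: 512.4/1.356 = 378 lb·ft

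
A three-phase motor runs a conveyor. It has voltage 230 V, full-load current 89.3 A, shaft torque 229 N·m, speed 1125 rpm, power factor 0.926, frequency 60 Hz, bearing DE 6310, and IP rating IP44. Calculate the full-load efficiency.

ω = 2π × 1125/60 = 117.8 rad/s; P_out = τω = 229 × 117.8 = 26976 W
P_in = √3·V_L·I_L·cosφ = 1.732 × 230 × 89.3 × 0.926 = 32941 W
η = P_out / P_in = 26976 / 32941 = 0.819 = 81.9%

81.9 %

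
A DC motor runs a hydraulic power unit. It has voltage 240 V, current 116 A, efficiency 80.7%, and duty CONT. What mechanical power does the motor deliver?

P_in = V·I = 240 × 116 = 27840 W
P_out = η·P_in = 0.807 × 27840 = 22467 W

22.5 kW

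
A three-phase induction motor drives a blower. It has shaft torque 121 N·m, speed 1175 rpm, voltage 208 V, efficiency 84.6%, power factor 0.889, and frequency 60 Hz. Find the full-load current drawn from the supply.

54.9 A

ω = 2π×1175/60 = 123 rad/s; P_out = τω = 121 × 123 = 14883 W
P_in = P_out / η = 14883 / 0.846 = 17592 W
I_L = P_in / (√3·V_L·cosφ) = 17592 / (1.732 × 208 × 0.889) = 54.9 A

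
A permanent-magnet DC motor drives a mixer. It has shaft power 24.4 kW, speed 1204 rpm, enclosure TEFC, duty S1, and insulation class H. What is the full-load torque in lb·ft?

ω = 2π × 1204/60 = 126.1 rad/s
τ = P/ω = 24400/126.1 = 193.5 N·m
In lb·ft: 193.5/1.356 = 143 lb·ft

143 lb·ft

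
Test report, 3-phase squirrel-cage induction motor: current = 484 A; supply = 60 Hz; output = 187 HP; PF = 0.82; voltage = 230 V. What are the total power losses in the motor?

18.6 kW

P_in = √3·V·I·cosφ = 1.732×230×484×0.82 = 158101 W
P_out = 187×746 = 139502 W
Losses = P_in − P_out = 158101 − 139502 = 18599 W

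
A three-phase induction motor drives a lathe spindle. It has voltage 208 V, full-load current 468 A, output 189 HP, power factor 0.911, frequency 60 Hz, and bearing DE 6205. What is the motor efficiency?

P_out = 189 × 746 = 140994 W
P_in = √3·V_L·I_L·cosφ = 1.732 × 208 × 468 × 0.911 = 153594 W
η = P_out / P_in = 140994 / 153594 = 0.918 = 91.8%

91.8 %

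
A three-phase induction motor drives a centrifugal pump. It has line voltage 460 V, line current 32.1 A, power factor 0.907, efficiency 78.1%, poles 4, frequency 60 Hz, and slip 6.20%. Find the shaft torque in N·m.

P_in = √3·V·I·cosφ = 1.732 × 460 × 32.1 × 0.907 = 23196 W
P_out = η·P_in = 0.781 × 23196 = 18116 W
n_s = 120×60/4 = 1800 rpm; n = 1800×(1−0.062) = 1688 rpm
ω = 2π×1688/60 = 176.8 rad/s
τ = P_out/ω = 18116/176.8 = 102 N·m

102 N·m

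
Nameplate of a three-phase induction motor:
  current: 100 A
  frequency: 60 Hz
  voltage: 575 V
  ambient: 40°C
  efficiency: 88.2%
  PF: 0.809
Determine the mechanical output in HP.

95.3 HP

P_in = √3·V·I·cosφ = 1.732 × 575 × 100 × 0.809 = 80568 W
P_out = η·P_in = 0.882 × 80568 = 71061 W
= 71061/746 = 95.3 HP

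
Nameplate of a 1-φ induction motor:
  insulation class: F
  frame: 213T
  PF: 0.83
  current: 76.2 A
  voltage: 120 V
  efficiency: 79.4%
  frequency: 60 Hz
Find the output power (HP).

8.08 HP

P_in = V·I·cosφ = 120 × 76.2 × 0.83 = 7590 W
P_out = η·P_in = 0.794 × 7590 = 6026 W
= 6026/746 = 8.08 HP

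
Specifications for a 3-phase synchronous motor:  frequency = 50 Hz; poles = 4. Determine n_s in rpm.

n_s = 120f/p = 120×50/4 = 1500 rpm

1500 rpm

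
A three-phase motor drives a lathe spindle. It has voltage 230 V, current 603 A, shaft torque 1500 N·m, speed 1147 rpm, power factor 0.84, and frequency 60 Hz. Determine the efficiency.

ω = 2π × 1147/60 = 120.1 rad/s; P_out = τω = 1500 × 120.1 = 180150 W
P_in = √3·V_L·I_L·cosφ = 1.732 × 230 × 603 × 0.84 = 201777 W
η = P_out / P_in = 180150 / 201777 = 0.893 = 89.3%

89.3 %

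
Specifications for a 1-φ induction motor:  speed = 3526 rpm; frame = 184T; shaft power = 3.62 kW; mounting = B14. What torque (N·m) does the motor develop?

ω = 2π × 3526/60 = 369.2 rad/s
τ = P/ω = 3620/369.2 = 9.8 N·m

9.8 N·m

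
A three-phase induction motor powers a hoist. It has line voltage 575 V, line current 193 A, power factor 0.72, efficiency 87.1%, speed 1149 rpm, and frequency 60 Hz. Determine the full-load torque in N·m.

P_in = √3·V·I·cosφ = 1.732 × 575 × 193 × 0.72 = 138390 W
P_out = η·P_in = 0.871 × 138390 = 120538 W
n = 1149 rpm
ω = 2π×1149/60 = 120.3 rad/s
τ = P_out/ω = 120538/120.3 = 1000 N·m

1000 N·m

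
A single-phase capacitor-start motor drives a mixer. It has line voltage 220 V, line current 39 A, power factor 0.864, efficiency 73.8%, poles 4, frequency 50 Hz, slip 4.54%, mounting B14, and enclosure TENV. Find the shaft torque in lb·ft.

P_in = V·I·cosφ = 220 × 39 × 0.864 = 7413 W
P_out = η·P_in = 0.738 × 7413 = 5471 W
n_s = 120×50/4 = 1500 rpm; n = 1500×(1−0.0454) = 1432 rpm
ω = 2π×1432/60 = 150 rad/s
τ = P_out/ω = 5471/150 = 36.47 N·m
In lb·ft: 36.47/1.356 = 26.9 lb·ft

26.9 lb·ft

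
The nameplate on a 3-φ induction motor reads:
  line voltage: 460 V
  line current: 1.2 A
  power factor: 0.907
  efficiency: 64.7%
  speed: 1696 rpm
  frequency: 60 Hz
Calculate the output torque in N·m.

P_in = √3·V·I·cosφ = 1.732 × 460 × 1.2 × 0.907 = 867 W
P_out = η·P_in = 0.647 × 867 = 561 W
n = 1696 rpm
ω = 2π×1696/60 = 177.6 rad/s
τ = P_out/ω = 561/177.6 = 3.16 N·m

3.16 N·m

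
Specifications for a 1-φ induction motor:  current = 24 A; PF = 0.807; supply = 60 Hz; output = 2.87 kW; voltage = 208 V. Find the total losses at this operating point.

1160 W

P_in = V·I·cosφ = 208×24×0.807 = 4029 W
P_out = 2870 W
Losses = P_in − P_out = 4029 − 2870 = 1159 W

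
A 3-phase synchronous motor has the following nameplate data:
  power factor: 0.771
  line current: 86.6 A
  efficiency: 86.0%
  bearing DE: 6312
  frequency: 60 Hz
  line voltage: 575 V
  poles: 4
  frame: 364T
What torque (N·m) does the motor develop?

P_in = √3·V·I·cosφ = 1.732 × 575 × 86.6 × 0.771 = 66495 W
P_out = η·P_in = 0.86 × 66495 = 57186 W
n = n_s = 120×60/4 = 1800 rpm (synchronous)
ω = 2π×1800/60 = 188.5 rad/s
τ = P_out/ω = 57186/188.5 = 303 N·m

303 N·m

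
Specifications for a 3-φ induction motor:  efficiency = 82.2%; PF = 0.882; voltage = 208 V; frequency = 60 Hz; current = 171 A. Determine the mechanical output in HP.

59.9 HP

P_in = √3·V·I·cosφ = 1.732 × 208 × 171 × 0.882 = 54335 W
P_out = η·P_in = 0.822 × 54335 = 44663 W
= 44663/746 = 59.9 HP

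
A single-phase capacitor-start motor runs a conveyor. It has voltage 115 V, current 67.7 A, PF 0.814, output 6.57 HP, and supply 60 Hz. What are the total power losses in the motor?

1.44 kW

P_in = V·I·cosφ = 115×67.7×0.814 = 6337 W
P_out = 6.57×746 = 4901 W
Losses = P_in − P_out = 6337 − 4901 = 1436 W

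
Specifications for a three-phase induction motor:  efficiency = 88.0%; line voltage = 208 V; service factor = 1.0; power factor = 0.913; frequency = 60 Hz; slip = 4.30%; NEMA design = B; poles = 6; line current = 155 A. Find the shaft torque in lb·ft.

P_in = √3·V·I·cosφ = 1.732 × 208 × 155 × 0.913 = 50982 W
P_out = η·P_in = 0.88 × 50982 = 44864 W
n_s = 120×60/6 = 1200 rpm; n = 1200×(1−0.043) = 1148 rpm
ω = 2π×1148/60 = 120.2 rad/s
τ = P_out/ω = 44864/120.2 = 373.2 N·m
In lb·ft: 373.2/1.356 = 275 lb·ft

275 lb·ft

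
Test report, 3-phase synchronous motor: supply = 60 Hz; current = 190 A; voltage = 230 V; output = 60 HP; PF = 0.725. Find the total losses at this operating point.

P_in = √3·V·I·cosφ = 1.732×230×190×0.725 = 54874 W
P_out = 60×746 = 44760 W
Losses = P_in − P_out = 54874 − 44760 = 10114 W

10.1 kW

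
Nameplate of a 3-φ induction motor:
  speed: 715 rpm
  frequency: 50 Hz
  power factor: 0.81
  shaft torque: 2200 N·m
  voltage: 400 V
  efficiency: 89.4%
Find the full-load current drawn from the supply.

ω = 2π×715/60 = 74.87 rad/s; P_out = τω = 2200 × 74.87 = 164714 W
P_in = P_out / η = 164714 / 0.894 = 184244 W
I_L = P_in / (√3·V_L·cosφ) = 184244 / (1.732 × 400 × 0.81) = 328 A

328 A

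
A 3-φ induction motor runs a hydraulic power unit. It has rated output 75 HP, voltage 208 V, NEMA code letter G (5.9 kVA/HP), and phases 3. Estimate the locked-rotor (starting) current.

S_LR = 5.9 × 75 = 442.5 kVA
I_LR = S_LR/(√3·V_L) = 442500/(1.732×208) = 1230 A

1230 A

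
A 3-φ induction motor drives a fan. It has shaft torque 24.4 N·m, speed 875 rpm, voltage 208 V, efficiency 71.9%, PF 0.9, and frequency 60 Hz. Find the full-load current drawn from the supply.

9.59 A

ω = 2π×875/60 = 91.63 rad/s; P_out = τω = 24.4 × 91.63 = 2236 W
P_in = P_out / η = 2236 / 0.719 = 3110 W
I_L = P_in / (√3·V_L·cosφ) = 3110 / (1.732 × 208 × 0.9) = 9.59 A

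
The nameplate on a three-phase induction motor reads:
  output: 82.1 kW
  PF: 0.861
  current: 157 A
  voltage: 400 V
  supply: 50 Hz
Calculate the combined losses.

P_in = √3·V·I·cosφ = 1.732×400×157×0.861 = 93651 W
P_out = 82100 W
Losses = P_in − P_out = 93651 − 82100 = 11551 W

11600 W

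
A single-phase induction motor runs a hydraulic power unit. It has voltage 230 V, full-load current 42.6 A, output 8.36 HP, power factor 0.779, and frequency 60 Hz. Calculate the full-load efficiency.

81.7 %

P_out = 8.36 × 746 = 6237 W
P_in = V·I·cosφ = 230 × 42.6 × 0.779 = 7633 W
η = P_out / P_in = 6237 / 7633 = 0.817 = 81.7%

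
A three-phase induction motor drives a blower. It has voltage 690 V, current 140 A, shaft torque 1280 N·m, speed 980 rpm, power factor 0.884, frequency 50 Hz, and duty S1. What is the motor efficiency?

ω = 2π × 980/60 = 102.6 rad/s; P_out = τω = 1280 × 102.6 = 131328 W
P_in = √3·V_L·I_L·cosφ = 1.732 × 690 × 140 × 0.884 = 147903 W
η = P_out / P_in = 131328 / 147903 = 0.888 = 88.8%

88.8 %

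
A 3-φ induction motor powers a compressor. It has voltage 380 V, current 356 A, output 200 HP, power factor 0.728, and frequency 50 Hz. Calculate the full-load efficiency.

87.5 %

P_out = 200 × 746 = 149200 W
P_in = √3·V_L·I_L·cosφ = 1.732 × 380 × 356 × 0.728 = 170574 W
η = P_out / P_in = 149200 / 170574 = 0.875 = 87.5%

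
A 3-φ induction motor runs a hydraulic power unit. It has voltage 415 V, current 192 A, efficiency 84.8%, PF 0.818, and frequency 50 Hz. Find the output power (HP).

P_in = √3·V·I·cosφ = 1.732 × 415 × 192 × 0.818 = 112889 W
P_out = η·P_in = 0.848 × 112889 = 95730 W
= 95730/746 = 128 HP

128 HP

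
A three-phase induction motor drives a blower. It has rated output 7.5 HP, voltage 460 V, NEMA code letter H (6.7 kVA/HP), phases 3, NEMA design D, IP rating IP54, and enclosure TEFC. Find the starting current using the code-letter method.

S_LR = 6.7 × 7.5 = 50.25 kVA
I_LR = S_LR/(√3·V_L) = 50250/(1.732×460) = 63.1 A

63.1 A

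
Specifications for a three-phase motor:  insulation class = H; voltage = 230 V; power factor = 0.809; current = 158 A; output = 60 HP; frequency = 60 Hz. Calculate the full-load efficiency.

P_out = 60 × 746 = 44760 W
P_in = √3·V_L·I_L·cosφ = 1.732 × 230 × 158 × 0.809 = 50919 W
η = P_out / P_in = 44760 / 50919 = 0.879 = 87.9%

87.9 %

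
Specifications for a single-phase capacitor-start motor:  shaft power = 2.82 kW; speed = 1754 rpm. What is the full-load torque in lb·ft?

11.3 lb·ft

ω = 2π × 1754/60 = 183.7 rad/s
τ = P/ω = 2820/183.7 = 15.35 N·m
In lb·ft: 15.35/1.356 = 11.3 lb·ft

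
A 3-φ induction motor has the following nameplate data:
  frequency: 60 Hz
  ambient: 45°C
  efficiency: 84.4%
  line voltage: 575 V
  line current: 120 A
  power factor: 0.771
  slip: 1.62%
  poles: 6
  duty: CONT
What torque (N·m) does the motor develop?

P_in = √3·V·I·cosφ = 1.732 × 575 × 120 × 0.771 = 92141 W
P_out = η·P_in = 0.844 × 92141 = 77767 W
n_s = 120×60/6 = 1200 rpm; n = 1200×(1−0.0162) = 1181 rpm
ω = 2π×1181/60 = 123.7 rad/s
τ = P_out/ω = 77767/123.7 = 629 N·m

629 N·m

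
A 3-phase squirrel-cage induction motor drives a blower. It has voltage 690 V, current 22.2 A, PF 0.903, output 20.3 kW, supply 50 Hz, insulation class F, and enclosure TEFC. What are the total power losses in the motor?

3.66 kW

P_in = √3·V·I·cosφ = 1.732×690×22.2×0.903 = 23957 W
P_out = 20300 W
Losses = P_in − P_out = 23957 − 20300 = 3657 W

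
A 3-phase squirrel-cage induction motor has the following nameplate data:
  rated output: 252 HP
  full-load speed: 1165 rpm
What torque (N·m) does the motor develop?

1540 N·m

P_out = 252 × 746 = 187992 W
ω = 2π × 1165/60 = 122 rad/s
τ = P_out/ω = 187992/122 = 1540 N·m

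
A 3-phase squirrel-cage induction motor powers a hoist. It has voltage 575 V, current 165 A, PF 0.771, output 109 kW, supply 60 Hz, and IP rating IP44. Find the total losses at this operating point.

17700 W

P_in = √3·V·I·cosφ = 1.732×575×165×0.771 = 126693 W
P_out = 109000 W
Losses = P_in − P_out = 126693 − 109000 = 17693 W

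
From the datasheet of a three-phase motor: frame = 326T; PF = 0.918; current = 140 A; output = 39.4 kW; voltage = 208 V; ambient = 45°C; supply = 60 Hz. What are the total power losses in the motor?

6900 W

P_in = √3·V·I·cosφ = 1.732×208×140×0.918 = 46300 W
P_out = 39400 W
Losses = P_in − P_out = 46300 − 39400 = 6900 W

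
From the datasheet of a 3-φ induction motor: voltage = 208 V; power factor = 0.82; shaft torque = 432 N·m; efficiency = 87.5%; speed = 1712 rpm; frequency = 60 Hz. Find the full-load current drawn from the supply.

ω = 2π×1712/60 = 179.3 rad/s; P_out = τω = 432 × 179.3 = 77458 W
P_in = P_out / η = 77458 / 0.875 = 88523 W
I_L = P_in / (√3·V_L·cosφ) = 88523 / (1.732 × 208 × 0.82) = 300 A

300 A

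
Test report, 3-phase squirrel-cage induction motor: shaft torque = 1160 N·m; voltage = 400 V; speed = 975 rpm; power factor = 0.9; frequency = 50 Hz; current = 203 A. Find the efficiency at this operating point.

ω = 2π × 975/60 = 102.1 rad/s; P_out = τω = 1160 × 102.1 = 118436 W
P_in = √3·V_L·I_L·cosφ = 1.732 × 400 × 203 × 0.9 = 126575 W
η = P_out / P_in = 118436 / 126575 = 0.936 = 93.6%

93.6 %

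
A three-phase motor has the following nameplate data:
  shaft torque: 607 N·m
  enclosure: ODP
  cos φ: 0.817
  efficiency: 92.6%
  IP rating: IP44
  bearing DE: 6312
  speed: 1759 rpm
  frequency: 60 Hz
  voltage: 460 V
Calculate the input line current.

185 A

ω = 2π×1759/60 = 184.2 rad/s; P_out = τω = 607 × 184.2 = 111809 W
P_in = P_out / η = 111809 / 0.926 = 120744 W
I_L = P_in / (√3·V_L·cosφ) = 120744 / (1.732 × 460 × 0.817) = 185 A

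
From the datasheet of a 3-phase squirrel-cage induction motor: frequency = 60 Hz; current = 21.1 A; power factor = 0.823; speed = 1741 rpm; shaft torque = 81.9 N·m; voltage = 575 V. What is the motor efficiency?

ω = 2π × 1741/60 = 182.3 rad/s; P_out = τω = 81.9 × 182.3 = 14930 W
P_in = √3·V_L·I_L·cosφ = 1.732 × 575 × 21.1 × 0.823 = 17294 W
η = P_out / P_in = 14930 / 17294 = 0.863 = 86.3%

86.3 %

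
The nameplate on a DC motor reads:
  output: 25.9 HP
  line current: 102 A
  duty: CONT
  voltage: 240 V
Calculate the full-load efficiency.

P_out = 25.9 × 746 = 19321 W
P_in = V·I = 240 × 102 = 24480 W
η = P_out / P_in = 19321 / 24480 = 0.789 = 78.9%

78.9 %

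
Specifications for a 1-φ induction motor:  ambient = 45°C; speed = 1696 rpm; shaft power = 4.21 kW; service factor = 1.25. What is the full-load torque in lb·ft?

17.5 lb·ft

ω = 2π × 1696/60 = 177.6 rad/s
τ = P/ω = 4210/177.6 = 23.7 N·m
In lb·ft: 23.7/1.356 = 17.5 lb·ft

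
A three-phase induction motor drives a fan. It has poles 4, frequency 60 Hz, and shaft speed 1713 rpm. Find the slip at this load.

4.8 %

n_s = 120f/p = 120×60/4 = 1800 rpm
s = (n_s − n)/n_s = (1800 − 1713)/1800 = 0.0483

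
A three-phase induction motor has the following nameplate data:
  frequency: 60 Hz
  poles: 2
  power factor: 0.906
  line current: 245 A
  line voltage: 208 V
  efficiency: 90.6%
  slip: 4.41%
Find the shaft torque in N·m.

P_in = √3·V·I·cosφ = 1.732 × 208 × 245 × 0.906 = 79966 W
P_out = η·P_in = 0.906 × 79966 = 72449 W
n_s = 120×60/2 = 3600 rpm; n = 3600×(1−0.0441) = 3441 rpm
ω = 2π×3441/60 = 360.3 rad/s
τ = P_out/ω = 72449/360.3 = 201 N·m

201 N·m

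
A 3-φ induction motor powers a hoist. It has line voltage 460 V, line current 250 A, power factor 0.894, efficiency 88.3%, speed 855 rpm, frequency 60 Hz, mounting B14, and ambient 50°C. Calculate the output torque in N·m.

1760 N·m

P_in = √3·V·I·cosφ = 1.732 × 460 × 250 × 0.894 = 178067 W
P_out = η·P_in = 0.883 × 178067 = 157233 W
n = 855 rpm
ω = 2π×855/60 = 89.54 rad/s
τ = P_out/ω = 157233/89.54 = 1760 N·m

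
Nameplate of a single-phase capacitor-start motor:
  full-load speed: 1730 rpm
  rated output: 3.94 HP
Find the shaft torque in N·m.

16.2 N·m

P_out = 3.94 × 746 = 2939 W
ω = 2π × 1730/60 = 181.2 rad/s
τ = P_out/ω = 2939/181.2 = 16.2 N·m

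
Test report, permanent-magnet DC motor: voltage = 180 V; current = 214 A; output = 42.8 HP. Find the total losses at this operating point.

P_in = V·I = 180×214 = 38520 W
P_out = 42.8×746 = 31929 W
Losses = P_in − P_out = 38520 − 31929 = 6591 W

6590 W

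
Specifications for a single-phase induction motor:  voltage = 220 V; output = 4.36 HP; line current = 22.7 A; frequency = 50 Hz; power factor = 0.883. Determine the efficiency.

P_out = 4.36 × 746 = 3253 W
P_in = V·I·cosφ = 220 × 22.7 × 0.883 = 4410 W
η = P_out / P_in = 3253 / 4410 = 0.738 = 73.8%

73.8 %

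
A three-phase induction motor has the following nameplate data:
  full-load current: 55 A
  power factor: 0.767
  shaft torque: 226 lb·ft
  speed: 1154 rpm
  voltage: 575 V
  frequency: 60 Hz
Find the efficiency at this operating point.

τ = 226 lb·ft × 1.356 = 306.5 N·m
ω = 2π × 1154/60 = 120.8 rad/s; P_out = τω = 306.5 × 120.8 = 37025 W
P_in = √3·V_L·I_L·cosφ = 1.732 × 575 × 55 × 0.767 = 42012 W
η = P_out / P_in = 37025 / 42012 = 0.881 = 88.1%

88.1 %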